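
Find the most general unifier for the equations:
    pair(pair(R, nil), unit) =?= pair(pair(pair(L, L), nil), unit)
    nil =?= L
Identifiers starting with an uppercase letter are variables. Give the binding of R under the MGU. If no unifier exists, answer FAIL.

Decompose pair/2: pair(R, nil) =?= pair(pair(L, L), nil),  unit =?= unit.
Decompose pair/2: R =?= pair(L, L),  nil =?= nil.
Bind R := pair(L, L); no other remaining equation mentions R.
Delete trivial equation nil =?= nil.
Delete trivial equation unit =?= unit.
Bind L := nil. Substituting into the earlier binding gives R := pair(nil, nil).
MGU = { R ↦ pair(nil, nil), L ↦ nil }, so R ↦ pair(nil, nil).

pair(nil, nil)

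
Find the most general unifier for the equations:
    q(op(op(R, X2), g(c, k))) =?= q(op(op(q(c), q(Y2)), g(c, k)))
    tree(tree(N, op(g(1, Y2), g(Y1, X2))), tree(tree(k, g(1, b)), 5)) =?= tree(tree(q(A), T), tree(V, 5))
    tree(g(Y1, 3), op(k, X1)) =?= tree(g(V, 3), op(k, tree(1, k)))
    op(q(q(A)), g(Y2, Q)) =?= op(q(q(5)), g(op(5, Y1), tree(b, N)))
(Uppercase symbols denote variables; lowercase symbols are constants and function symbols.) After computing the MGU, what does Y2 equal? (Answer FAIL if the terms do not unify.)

op(5, tree(k, g(1, b)))

Decompose q/1: op(op(R, X2), g(c, k)) =?= op(op(q(c), q(Y2)), g(c, k)).
Decompose op/2: op(R, X2) =?= op(q(c), q(Y2)),  g(c, k) =?= g(c, k).
Decompose op/2: R =?= q(c),  X2 =?= q(Y2).
Bind R := q(c); no other remaining equation mentions R.
Bind X2 := q(Y2); substituting into the one remaining equation that mentions X2 gives: tree(tree(N, op(g(1, Y2), g(Y1, q(Y2)))), tree(tree(k, g(1, b)), 5)) =?= tree(tree(q(A), T), tree(V, 5)).
Delete trivial equation g(c, k) =?= g(c, k).
Decompose tree/2: tree(N, op(g(1, Y2), g(Y1, q(Y2)))) =?= tree(q(A), T),  tree(tree(k, g(1, b)), 5) =?= tree(V, 5).
Decompose tree/2: N =?= q(A),  op(g(1, Y2), g(Y1, q(Y2))) =?= T.
Bind N := q(A); substituting into the one remaining equation that mentions N gives: op(q(q(A)), g(Y2, Q)) =?= op(q(q(5)), g(op(5, Y1), tree(b, q(A)))).
Bind T := op(g(1, Y2), g(Y1, q(Y2))); no other remaining equation mentions T.
Decompose tree/2: tree(k, g(1, b)) =?= V,  5 =?= 5.
Bind V := tree(k, g(1, b)); substituting into the one remaining equation that mentions V gives: tree(g(Y1, 3), op(k, X1)) =?= tree(g(tree(k, g(1, b)), 3), op(k, tree(1, k))).
Delete trivial equation 5 =?= 5.
Decompose tree/2: g(Y1, 3) =?= g(tree(k, g(1, b)), 3),  op(k, X1) =?= op(k, tree(1, k)).
Decompose g/2: Y1 =?= tree(k, g(1, b)),  3 =?= 3.
Bind Y1 := tree(k, g(1, b)); substituting into the one remaining equation that mentions Y1 gives: op(q(q(A)), g(Y2, Q)) =?= op(q(q(5)), g(op(5, tree(k, g(1, b))), tree(b, q(A)))). Substituting into the earlier binding gives T := op(g(1, Y2), g(tree(k, g(1, b)), q(Y2))).
Delete trivial equation 3 =?= 3.
Decompose op/2: k =?= k,  X1 =?= tree(1, k).
Delete trivial equation k =?= k.
Bind X1 := tree(1, k); no other remaining equation mentions X1.
Decompose op/2: q(q(A)) =?= q(q(5)),  g(Y2, Q) =?= g(op(5, tree(k, g(1, b))), tree(b, q(A))).
Decompose q/1: q(A) =?= q(5).
Decompose q/1: A =?= 5.
Bind A := 5; substituting into the remaining equation gives: g(Y2, Q) =?= g(op(5, tree(k, g(1, b))), tree(b, q(5))). Substituting into the earlier binding gives N := q(5).
Decompose g/2: Y2 =?= op(5, tree(k, g(1, b))),  Q =?= tree(b, q(5)).
Bind Y2 := op(5, tree(k, g(1, b))); no other remaining equation mentions Y2. Substituting into the earlier bindings gives X2 := q(op(5, tree(k, g(1, b)))), T := op(g(1, op(5, tree(k, g(1, b)))), g(tree(k, g(1, b)), q(op(5, tree(k, g(1, b)))))).
Bind Q := tree(b, q(5)).
MGU = { R := q(c), X2 := q(op(5, tree(k, g(1, b)))), N := q(5), T := op(g(1, op(5, tree(k, g(1, b)))), g(tree(k, g(1, b)), q(op(5, tree(k, g(1, b)))))), V := tree(k, g(1, b)), Y1 := tree(k, g(1, b)), X1 := tree(1, k), A := 5, Y2 := op(5, tree(k, g(1, b))), Q := tree(b, q(5)) }, so Y2 := op(5, tree(k, g(1, b))).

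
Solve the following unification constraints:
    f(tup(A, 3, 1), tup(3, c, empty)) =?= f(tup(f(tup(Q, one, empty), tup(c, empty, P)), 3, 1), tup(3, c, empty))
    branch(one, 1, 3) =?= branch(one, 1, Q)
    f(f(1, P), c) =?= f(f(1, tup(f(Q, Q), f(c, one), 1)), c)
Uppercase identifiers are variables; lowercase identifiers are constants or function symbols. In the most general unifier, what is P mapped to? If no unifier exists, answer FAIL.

tup(f(3, 3), f(c, one), 1)

Decompose f/2: tup(A, 3, 1) =?= tup(f(tup(Q, one, empty), tup(c, empty, P)), 3, 1),  tup(3, c, empty) =?= tup(3, c, empty).
Decompose tup/3: A =?= f(tup(Q, one, empty), tup(c, empty, P)),  3 =?= 3,  1 =?= 1.
Bind A := f(tup(Q, one, empty), tup(c, empty, P)); no other remaining equation mentions A.
Delete trivial equation 3 =?= 3.
Delete trivial equation 1 =?= 1.
Delete trivial equation tup(3, c, empty) =?= tup(3, c, empty).
Decompose branch/3: one =?= one,  1 =?= 1,  3 =?= Q.
Delete trivial equation one =?= one.
Delete trivial equation 1 =?= 1.
Bind Q := 3; substituting into the remaining equation gives: f(f(1, P), c) =?= f(f(1, tup(f(3, 3), f(c, one), 1)), c). Substituting into the earlier binding gives A := f(tup(3, one, empty), tup(c, empty, P)).
Decompose f/2: f(1, P) =?= f(1, tup(f(3, 3), f(c, one), 1)),  c =?= c.
Decompose f/2: 1 =?= 1,  P =?= tup(f(3, 3), f(c, one), 1).
Delete trivial equation 1 =?= 1.
Bind P := tup(f(3, 3), f(c, one), 1); no other remaining equation mentions P. Substituting into the earlier binding gives A := f(tup(3, one, empty), tup(c, empty, tup(f(3, 3), f(c, one), 1))).
Delete trivial equation c =?= c.
MGU = { A := f(tup(3, one, empty), tup(c, empty, tup(f(3, 3), f(c, one), 1))), Q := 3, P := tup(f(3, 3), f(c, one), 1) }, so P := tup(f(3, 3), f(c, one), 1).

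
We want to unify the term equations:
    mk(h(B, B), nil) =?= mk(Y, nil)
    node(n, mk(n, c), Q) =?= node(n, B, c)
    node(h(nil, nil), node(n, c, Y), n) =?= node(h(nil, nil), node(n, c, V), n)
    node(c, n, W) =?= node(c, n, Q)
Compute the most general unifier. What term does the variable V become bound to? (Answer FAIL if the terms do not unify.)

h(mk(n, c), mk(n, c))

Decompose mk/2: h(B, B) =?= Y,  nil =?= nil.
Bind Y := h(B, B); substituting into the one remaining equation that mentions Y gives: node(h(nil, nil), node(n, c, h(B, B)), n) =?= node(h(nil, nil), node(n, c, V), n).
Delete trivial equation nil =?= nil.
Decompose node/3: n =?= n,  mk(n, c) =?= B,  Q =?= c.
Delete trivial equation n =?= n.
Bind B := mk(n, c); substituting into the one remaining equation that mentions B gives: node(h(nil, nil), node(n, c, h(mk(n, c), mk(n, c))), n) =?= node(h(nil, nil), node(n, c, V), n). Substituting into the earlier binding gives Y := h(mk(n, c), mk(n, c)).
Bind Q := c; substituting into the one remaining equation that mentions Q gives: node(c, n, W) =?= node(c, n, c).
Decompose node/3: h(nil, nil) =?= h(nil, nil),  node(n, c, h(mk(n, c), mk(n, c))) =?= node(n, c, V),  n =?= n.
Delete trivial equation h(nil, nil) =?= h(nil, nil).
Decompose node/3: n =?= n,  c =?= c,  h(mk(n, c), mk(n, c)) =?= V.
Delete trivial equation n =?= n.
Delete trivial equation c =?= c.
Bind V := h(mk(n, c), mk(n, c)); no other remaining equation mentions V.
Delete trivial equation n =?= n.
Decompose node/3: c =?= c,  n =?= n,  W =?= c.
Delete trivial equation c =?= c.
Delete trivial equation n =?= n.
Bind W := c.
MGU = { Y := h(mk(n, c), mk(n, c)), B := mk(n, c), Q := c, V := h(mk(n, c), mk(n, c)), W := c }, so V := h(mk(n, c), mk(n, c)).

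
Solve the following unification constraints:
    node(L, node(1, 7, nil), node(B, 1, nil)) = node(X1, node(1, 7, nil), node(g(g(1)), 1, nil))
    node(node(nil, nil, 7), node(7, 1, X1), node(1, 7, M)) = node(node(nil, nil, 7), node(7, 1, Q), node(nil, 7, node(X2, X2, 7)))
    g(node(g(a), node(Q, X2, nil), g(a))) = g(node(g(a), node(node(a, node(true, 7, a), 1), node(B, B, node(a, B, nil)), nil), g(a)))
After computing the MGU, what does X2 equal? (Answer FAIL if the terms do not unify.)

Decompose node/3: L = X1,  node(1, 7, nil) = node(1, 7, nil),  node(B, 1, nil) = node(g(g(1)), 1, nil).
Bind L := X1; no other remaining equation mentions L.
Delete trivial equation node(1, 7, nil) = node(1, 7, nil).
Decompose node/3: B = g(g(1)),  1 = 1,  nil = nil.
Bind B := g(g(1)); substituting into the one remaining equation that mentions B gives: g(node(g(a), node(Q, X2, nil), g(a))) = g(node(g(a), node(node(a, node(true, 7, a), 1), node(g(g(1)), g(g(1)), node(a, g(g(1)), nil)), nil), g(a))).
Delete trivial equation 1 = 1.
Delete trivial equation nil = nil.
Decompose node/3: node(nil, nil, 7) = node(nil, nil, 7),  node(7, 1, X1) = node(7, 1, Q),  node(1, 7, M) = node(nil, 7, node(X2, X2, 7)).
Delete trivial equation node(nil, nil, 7) = node(nil, nil, 7).
Decompose node/3: 7 = 7,  1 = 1,  X1 = Q.
Delete trivial equation 7 = 7.
Delete trivial equation 1 = 1.
Bind X1 := Q; no other remaining equation mentions X1. Substituting into the earlier binding gives L := Q.
Decompose node/3: 1 = nil,  7 = 7,  M = node(X2, X2, 7).
Clash: constants 1 and nil differ; no unifier exists.

FAIL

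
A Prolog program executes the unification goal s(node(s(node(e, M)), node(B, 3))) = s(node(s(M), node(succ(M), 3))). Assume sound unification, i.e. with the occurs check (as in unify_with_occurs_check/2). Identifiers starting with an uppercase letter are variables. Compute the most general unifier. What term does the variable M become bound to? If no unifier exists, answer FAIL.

Decompose s/1: node(s(node(e, M)), node(B, 3)) = node(s(M), node(succ(M), 3)).
Decompose node/2: s(node(e, M)) = s(M),  node(B, 3) = node(succ(M), 3).
Decompose s/1: node(e, M) = M.
Occurs check fails: M occurs in node(e, M); the equation M = node(e, M) has no finite solution.

FAIL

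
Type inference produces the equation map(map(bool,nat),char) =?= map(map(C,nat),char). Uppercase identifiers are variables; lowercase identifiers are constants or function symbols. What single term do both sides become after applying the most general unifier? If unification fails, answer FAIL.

map(map(bool,nat),char)

Decompose map/2: map(bool,nat) =?= map(C,nat),  char =?= char.
Decompose map/2: bool =?= C,  nat =?= nat.
Bind C := bool; no other remaining equation mentions C.
Delete trivial equation nat =?= nat.
Delete trivial equation char =?= char.
Applying the MGU to either side gives map(map(bool,nat),char).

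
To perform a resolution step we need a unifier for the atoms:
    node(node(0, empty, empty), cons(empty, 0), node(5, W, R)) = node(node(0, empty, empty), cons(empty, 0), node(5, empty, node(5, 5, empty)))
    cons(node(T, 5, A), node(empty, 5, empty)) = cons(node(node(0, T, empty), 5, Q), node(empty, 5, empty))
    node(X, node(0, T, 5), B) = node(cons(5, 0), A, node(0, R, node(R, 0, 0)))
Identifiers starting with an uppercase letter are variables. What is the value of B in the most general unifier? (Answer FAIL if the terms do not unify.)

Decompose node/3: node(0, empty, empty) = node(0, empty, empty),  cons(empty, 0) = cons(empty, 0),  node(5, W, R) = node(5, empty, node(5, 5, empty)).
Delete trivial equation node(0, empty, empty) = node(0, empty, empty).
Delete trivial equation cons(empty, 0) = cons(empty, 0).
Decompose node/3: 5 = 5,  W = empty,  R = node(5, 5, empty).
Delete trivial equation 5 = 5.
Bind W := empty; no other remaining equation mentions W.
Bind R := node(5, 5, empty); substituting into the one remaining equation that mentions R gives: node(X, node(0, T, 5), B) = node(cons(5, 0), A, node(0, node(5, 5, empty), node(node(5, 5, empty), 0, 0))).
Decompose cons/2: node(T, 5, A) = node(node(0, T, empty), 5, Q),  node(empty, 5, empty) = node(empty, 5, empty).
Decompose node/3: T = node(0, T, empty),  5 = 5,  A = Q.
Occurs check fails: T occurs in node(0, T, empty); the equation T = node(0, T, empty) has no finite solution.

FAIL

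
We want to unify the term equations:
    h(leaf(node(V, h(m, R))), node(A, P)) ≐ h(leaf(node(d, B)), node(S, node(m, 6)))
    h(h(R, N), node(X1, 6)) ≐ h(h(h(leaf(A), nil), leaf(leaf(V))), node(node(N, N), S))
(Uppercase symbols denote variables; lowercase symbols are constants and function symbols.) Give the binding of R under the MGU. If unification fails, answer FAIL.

Decompose h/2: leaf(node(V, h(m, R))) ≐ leaf(node(d, B)),  node(A, P) ≐ node(S, node(m, 6)).
Decompose leaf/1: node(V, h(m, R)) ≐ node(d, B).
Decompose node/2: V ≐ d,  h(m, R) ≐ B.
Bind V := d; substituting into the one remaining equation that mentions V gives: h(h(R, N), node(X1, 6)) ≐ h(h(h(leaf(A), nil), leaf(leaf(d))), node(node(N, N), S)).
Bind B := h(m, R); no other remaining equation mentions B.
Decompose node/2: A ≐ S,  P ≐ node(m, 6).
Bind A := S; substituting into the one remaining equation that mentions A gives: h(h(R, N), node(X1, 6)) ≐ h(h(h(leaf(S), nil), leaf(leaf(d))), node(node(N, N), S)).
Bind P := node(m, 6); no other remaining equation mentions P.
Decompose h/2: h(R, N) ≐ h(h(leaf(S), nil), leaf(leaf(d))),  node(X1, 6) ≐ node(node(N, N), S).
Decompose h/2: R ≐ h(leaf(S), nil),  N ≐ leaf(leaf(d)).
Bind R := h(leaf(S), nil); no other remaining equation mentions R. Substituting into the earlier binding gives B := h(m, h(leaf(S), nil)).
Bind N := leaf(leaf(d)); substituting into the remaining equation gives: node(X1, 6) ≐ node(node(leaf(leaf(d)), leaf(leaf(d))), S).
Decompose node/2: X1 ≐ node(leaf(leaf(d)), leaf(leaf(d))),  6 ≐ S.
Bind X1 := node(leaf(leaf(d)), leaf(leaf(d))); no other remaining equation mentions X1.
Bind S := 6. Substituting into the earlier bindings gives B := h(m, h(leaf(6), nil)), A := 6, R := h(leaf(6), nil).
MGU = { V ↦ d, B ↦ h(m, h(leaf(6), nil)), A ↦ 6, P ↦ node(m, 6), R ↦ h(leaf(6), nil), N ↦ leaf(leaf(d)), X1 ↦ node(leaf(leaf(d)), leaf(leaf(d))), S ↦ 6 }, so R ↦ h(leaf(6), nil).

h(leaf(6), nil)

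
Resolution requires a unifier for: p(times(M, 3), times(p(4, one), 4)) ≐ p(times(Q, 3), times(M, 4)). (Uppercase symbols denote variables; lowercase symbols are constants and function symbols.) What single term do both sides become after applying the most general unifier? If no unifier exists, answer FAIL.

p(times(p(4, one), 3), times(p(4, one), 4))

Decompose p/2: times(M, 3) ≐ times(Q, 3),  times(p(4, one), 4) ≐ times(M, 4).
Decompose times/2: M ≐ Q,  3 ≐ 3.
Bind M := Q; substituting into the one remaining equation that mentions M gives: times(p(4, one), 4) ≐ times(Q, 4).
Delete trivial equation 3 ≐ 3.
Decompose times/2: p(4, one) ≐ Q,  4 ≐ 4.
Bind Q := p(4, one); no other remaining equation mentions Q. Substituting into the earlier binding gives M := p(4, one).
Delete trivial equation 4 ≐ 4.
Applying the MGU to either side gives p(times(p(4, one), 3), times(p(4, one), 4)).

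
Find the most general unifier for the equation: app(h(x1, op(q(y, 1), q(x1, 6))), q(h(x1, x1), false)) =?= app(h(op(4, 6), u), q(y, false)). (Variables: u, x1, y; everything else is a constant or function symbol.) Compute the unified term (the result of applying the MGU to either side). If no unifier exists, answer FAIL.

app(h(op(4, 6), op(q(h(op(4, 6), op(4, 6)), 1), q(op(4, 6), 6))), q(h(op(4, 6), op(4, 6)), false))

Decompose app/2: h(x1, op(q(y, 1), q(x1, 6))) =?= h(op(4, 6), u),  q(h(x1, x1), false) =?= q(y, false).
Decompose h/2: x1 =?= op(4, 6),  op(q(y, 1), q(x1, 6)) =?= u.
Bind x1 := op(4, 6); substituting into the remaining equations gives: op(q(y, 1), q(op(4, 6), 6)) =?= u,  q(h(op(4, 6), op(4, 6)), false) =?= q(y, false).
Bind u := op(q(y, 1), q(op(4, 6), 6)); no other remaining equation mentions u.
Decompose q/2: h(op(4, 6), op(4, 6)) =?= y,  false =?= false.
Bind y := h(op(4, 6), op(4, 6)); no other remaining equation mentions y. Substituting into the earlier binding gives u := op(q(h(op(4, 6), op(4, 6)), 1), q(op(4, 6), 6)).
Delete trivial equation false =?= false.
Applying the MGU to either side gives app(h(op(4, 6), op(q(h(op(4, 6), op(4, 6)), 1), q(op(4, 6), 6))), q(h(op(4, 6), op(4, 6)), false)).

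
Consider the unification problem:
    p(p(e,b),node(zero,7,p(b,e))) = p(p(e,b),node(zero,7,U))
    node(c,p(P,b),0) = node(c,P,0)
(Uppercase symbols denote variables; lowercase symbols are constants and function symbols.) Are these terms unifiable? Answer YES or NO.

Decompose p/2: p(e,b) = p(e,b),  node(zero,7,p(b,e)) = node(zero,7,U).
Delete trivial equation p(e,b) = p(e,b).
Decompose node/3: zero = zero,  7 = 7,  p(b,e) = U.
Delete trivial equation zero = zero.
Delete trivial equation 7 = 7.
Bind U := p(b,e); no other remaining equation mentions U.
Decompose node/3: c = c,  p(P,b) = P,  0 = 0.
Delete trivial equation c = c.
Occurs check fails: P occurs in p(P,b); the equation P = p(P,b) has no finite solution.

NO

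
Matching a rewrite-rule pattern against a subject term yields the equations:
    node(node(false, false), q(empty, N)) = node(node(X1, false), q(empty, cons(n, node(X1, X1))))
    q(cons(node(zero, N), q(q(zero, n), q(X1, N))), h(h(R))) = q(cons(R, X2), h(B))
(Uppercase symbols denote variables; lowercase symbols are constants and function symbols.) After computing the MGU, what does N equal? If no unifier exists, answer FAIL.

Decompose node/2: node(false, false) = node(X1, false),  q(empty, N) = q(empty, cons(n, node(X1, X1))).
Decompose node/2: false = X1,  false = false.
Bind X1 := false; substituting into the 2 remaining equations that mention X1 gives: q(empty, N) = q(empty, cons(n, node(false, false))),  q(cons(node(zero, N), q(q(zero, n), q(false, N))), h(h(R))) = q(cons(R, X2), h(B)).
Delete trivial equation false = false.
Decompose q/2: empty = empty,  N = cons(n, node(false, false)).
Delete trivial equation empty = empty.
Bind N := cons(n, node(false, false)); substituting into the remaining equation gives: q(cons(node(zero, cons(n, node(false, false))), q(q(zero, n), q(false, cons(n, node(false, false))))), h(h(R))) = q(cons(R, X2), h(B)).
Decompose q/2: cons(node(zero, cons(n, node(false, false))), q(q(zero, n), q(false, cons(n, node(false, false))))) = cons(R, X2),  h(h(R)) = h(B).
Decompose cons/2: node(zero, cons(n, node(false, false))) = R,  q(q(zero, n), q(false, cons(n, node(false, false)))) = X2.
Bind R := node(zero, cons(n, node(false, false))); substituting into the one remaining equation that mentions R gives: h(h(node(zero, cons(n, node(false, false))))) = h(B).
Bind X2 := q(q(zero, n), q(false, cons(n, node(false, false)))); no other remaining equation mentions X2.
Decompose h/1: h(node(zero, cons(n, node(false, false)))) = B.
Bind B := h(node(zero, cons(n, node(false, false)))).
MGU = { X1 := false, N := cons(n, node(false, false)), R := node(zero, cons(n, node(false, false))), X2 := q(q(zero, n), q(false, cons(n, node(false, false)))), B := h(node(zero, cons(n, node(false, false)))) }, so N := cons(n, node(false, false)).

cons(n, node(false, false))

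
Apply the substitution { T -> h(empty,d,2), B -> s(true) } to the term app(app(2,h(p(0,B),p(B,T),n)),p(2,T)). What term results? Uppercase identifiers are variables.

app(app(2,h(p(0,s(true)),p(s(true),h(empty,d,2)),n)),p(2,h(empty,d,2)))

Replace each occurrence of T with h(empty,d,2).
Replace each occurrence of B with s(true).
Result: app(app(2,h(p(0,s(true)),p(s(true),h(empty,d,2)),n)),p(2,h(empty,d,2))).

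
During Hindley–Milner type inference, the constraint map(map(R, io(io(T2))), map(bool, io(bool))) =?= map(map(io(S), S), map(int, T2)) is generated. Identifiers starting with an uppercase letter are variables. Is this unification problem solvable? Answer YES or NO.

NO

Decompose map/2: map(R, io(io(T2))) =?= map(io(S), S),  map(bool, io(bool)) =?= map(int, T2).
Decompose map/2: R =?= io(S),  io(io(T2)) =?= S.
Bind R := io(S); no other remaining equation mentions R.
Bind S := io(io(T2)); no other remaining equation mentions S. Substituting into the earlier binding gives R := io(io(io(T2))).
Decompose map/2: bool =?= int,  io(bool) =?= T2.
Clash: constants bool and int differ; no unifier exists.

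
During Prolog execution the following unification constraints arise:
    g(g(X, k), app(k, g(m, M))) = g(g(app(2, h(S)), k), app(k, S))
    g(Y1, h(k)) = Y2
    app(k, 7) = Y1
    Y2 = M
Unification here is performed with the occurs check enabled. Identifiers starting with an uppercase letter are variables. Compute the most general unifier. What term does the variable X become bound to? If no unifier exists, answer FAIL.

app(2, h(g(m, g(app(k, 7), h(k)))))

Decompose g/2: g(X, k) = g(app(2, h(S)), k),  app(k, g(m, M)) = app(k, S).
Decompose g/2: X = app(2, h(S)),  k = k.
Bind X := app(2, h(S)); no other remaining equation mentions X.
Delete trivial equation k = k.
Decompose app/2: k = k,  g(m, M) = S.
Delete trivial equation k = k.
Bind S := g(m, M); no other remaining equation mentions S. Substituting into the earlier binding gives X := app(2, h(g(m, M))).
Bind Y2 := g(Y1, h(k)); substituting into the one remaining equation that mentions Y2 gives: g(Y1, h(k)) = M.
Bind Y1 := app(k, 7); substituting into the remaining equation gives: g(app(k, 7), h(k)) = M. Substituting into the earlier binding gives Y2 := g(app(k, 7), h(k)).
Bind M := g(app(k, 7), h(k)). Substituting into the earlier bindings gives X := app(2, h(g(m, g(app(k, 7), h(k))))), S := g(m, g(app(k, 7), h(k))).
MGU = { X = app(2, h(g(m, g(app(k, 7), h(k))))), S = g(m, g(app(k, 7), h(k))), Y2 = g(app(k, 7), h(k)), Y1 = app(k, 7), M = g(app(k, 7), h(k)) }, so X = app(2, h(g(m, g(app(k, 7), h(k))))).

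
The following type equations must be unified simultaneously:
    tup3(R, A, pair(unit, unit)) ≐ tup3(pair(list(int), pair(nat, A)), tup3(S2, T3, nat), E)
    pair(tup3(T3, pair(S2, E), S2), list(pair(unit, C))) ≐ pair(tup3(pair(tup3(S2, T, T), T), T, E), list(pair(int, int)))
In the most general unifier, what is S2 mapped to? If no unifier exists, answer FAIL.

Decompose tup3/3: R ≐ pair(list(int), pair(nat, A)),  A ≐ tup3(S2, T3, nat),  pair(unit, unit) ≐ E.
Bind R := pair(list(int), pair(nat, A)); no other remaining equation mentions R.
Bind A := tup3(S2, T3, nat); no other remaining equation mentions A. Substituting into the earlier binding gives R := pair(list(int), pair(nat, tup3(S2, T3, nat))).
Bind E := pair(unit, unit); substituting into the remaining equation gives: pair(tup3(T3, pair(S2, pair(unit, unit)), S2), list(pair(unit, C))) ≐ pair(tup3(pair(tup3(S2, T, T), T), T, pair(unit, unit)), list(pair(int, int))).
Decompose pair/2: tup3(T3, pair(S2, pair(unit, unit)), S2) ≐ tup3(pair(tup3(S2, T, T), T), T, pair(unit, unit)),  list(pair(unit, C)) ≐ list(pair(int, int)).
Decompose tup3/3: T3 ≐ pair(tup3(S2, T, T), T),  pair(S2, pair(unit, unit)) ≐ T,  S2 ≐ pair(unit, unit).
Bind T3 := pair(tup3(S2, T, T), T); no other remaining equation mentions T3. Substituting into the earlier bindings gives R := pair(list(int), pair(nat, tup3(S2, pair(tup3(S2, T, T), T), nat))), A := tup3(S2, pair(tup3(S2, T, T), T), nat).
Bind T := pair(S2, pair(unit, unit)); no other remaining equation mentions T. Substituting into the earlier bindings gives R := pair(list(int), pair(nat, tup3(S2, pair(tup3(S2, pair(S2, pair(unit, unit)), pair(S2, pair(unit, unit))), pair(S2, pair(unit, unit))), nat))), A := tup3(S2, pair(tup3(S2, pair(S2, pair(unit, unit)), pair(S2, pair(unit, unit))), pair(S2, pair(unit, unit))), nat), T3 := pair(tup3(S2, pair(S2, pair(unit, unit)), pair(S2, pair(unit, unit))), pair(S2, pair(unit, unit))).
Bind S2 := pair(unit, unit); no other remaining equation mentions S2. Substituting into the earlier bindings gives R := pair(list(int), pair(nat, tup3(pair(unit, unit), pair(tup3(pair(unit, unit), pair(pair(unit, unit), pair(unit, unit)), pair(pair(unit, unit), pair(unit, unit))), pair(pair(unit, unit), pair(unit, unit))), nat))), A := tup3(pair(unit, unit), pair(tup3(pair(unit, unit), pair(pair(unit, unit), pair(unit, unit)), pair(pair(unit, unit), pair(unit, unit))), pair(pair(unit, unit), pair(unit, unit))), nat), T3 := pair(tup3(pair(unit, unit), pair(pair(unit, unit), pair(unit, unit)), pair(pair(unit, unit), pair(unit, unit))), pair(pair(unit, unit), pair(unit, unit))), T := pair(pair(unit, unit), pair(unit, unit)).
Decompose list/1: pair(unit, C) ≐ pair(int, int).
Decompose pair/2: unit ≐ int,  C ≐ int.
Clash: constants unit and int differ; no unifier exists.

FAIL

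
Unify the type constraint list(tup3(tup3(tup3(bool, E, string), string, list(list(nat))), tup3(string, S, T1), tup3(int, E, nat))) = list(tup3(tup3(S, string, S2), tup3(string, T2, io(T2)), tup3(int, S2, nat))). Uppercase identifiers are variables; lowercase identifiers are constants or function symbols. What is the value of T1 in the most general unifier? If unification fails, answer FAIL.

Decompose list/1: tup3(tup3(tup3(bool, E, string), string, list(list(nat))), tup3(string, S, T1), tup3(int, E, nat)) = tup3(tup3(S, string, S2), tup3(string, T2, io(T2)), tup3(int, S2, nat)).
Decompose tup3/3: tup3(tup3(bool, E, string), string, list(list(nat))) = tup3(S, string, S2),  tup3(string, S, T1) = tup3(string, T2, io(T2)),  tup3(int, E, nat) = tup3(int, S2, nat).
Decompose tup3/3: tup3(bool, E, string) = S,  string = string,  list(list(nat)) = S2.
Bind S := tup3(bool, E, string); substituting into the one remaining equation that mentions S gives: tup3(string, tup3(bool, E, string), T1) = tup3(string, T2, io(T2)).
Delete trivial equation string = string.
Bind S2 := list(list(nat)); substituting into the one remaining equation that mentions S2 gives: tup3(int, E, nat) = tup3(int, list(list(nat)), nat).
Decompose tup3/3: string = string,  tup3(bool, E, string) = T2,  T1 = io(T2).
Delete trivial equation string = string.
Bind T2 := tup3(bool, E, string); substituting into the one remaining equation that mentions T2 gives: T1 = io(tup3(bool, E, string)).
Bind T1 := io(tup3(bool, E, string)); no other remaining equation mentions T1.
Decompose tup3/3: int = int,  E = list(list(nat)),  nat = nat.
Delete trivial equation int = int.
Bind E := list(list(nat)); no other remaining equation mentions E. Substituting into the earlier bindings gives S := tup3(bool, list(list(nat)), string), T2 := tup3(bool, list(list(nat)), string), T1 := io(tup3(bool, list(list(nat)), string)).
Delete trivial equation nat = nat.
MGU = { S -> tup3(bool, list(list(nat)), string), S2 -> list(list(nat)), T2 -> tup3(bool, list(list(nat)), string), T1 -> io(tup3(bool, list(list(nat)), string)), E -> list(list(nat)) }, so T1 -> io(tup3(bool, list(list(nat)), string)).

io(tup3(bool, list(list(nat)), string))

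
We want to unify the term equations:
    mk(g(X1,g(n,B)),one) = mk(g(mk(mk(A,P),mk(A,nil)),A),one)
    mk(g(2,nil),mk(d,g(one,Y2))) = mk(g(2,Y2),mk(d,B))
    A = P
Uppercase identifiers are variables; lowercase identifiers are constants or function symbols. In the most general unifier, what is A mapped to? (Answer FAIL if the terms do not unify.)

g(n,g(one,nil))

Decompose mk/2: g(X1,g(n,B)) = g(mk(mk(A,P),mk(A,nil)),A),  one = one.
Decompose g/2: X1 = mk(mk(A,P),mk(A,nil)),  g(n,B) = A.
Bind X1 := mk(mk(A,P),mk(A,nil)); no other remaining equation mentions X1.
Bind A := g(n,B); substituting into the one remaining equation that mentions A gives: g(n,B) = P. Substituting into the earlier binding gives X1 := mk(mk(g(n,B),P),mk(g(n,B),nil)).
Delete trivial equation one = one.
Decompose mk/2: g(2,nil) = g(2,Y2),  mk(d,g(one,Y2)) = mk(d,B).
Decompose g/2: 2 = 2,  nil = Y2.
Delete trivial equation 2 = 2.
Bind Y2 := nil; substituting into the one remaining equation that mentions Y2 gives: mk(d,g(one,nil)) = mk(d,B).
Decompose mk/2: d = d,  g(one,nil) = B.
Delete trivial equation d = d.
Bind B := g(one,nil); substituting into the remaining equation gives: g(n,g(one,nil)) = P. Substituting into the earlier bindings gives X1 := mk(mk(g(n,g(one,nil)),P),mk(g(n,g(one,nil)),nil)), A := g(n,g(one,nil)).
Bind P := g(n,g(one,nil)). Substituting into the earlier binding gives X1 := mk(mk(g(n,g(one,nil)),g(n,g(one,nil))),mk(g(n,g(one,nil)),nil)).
MGU = { X1 := mk(mk(g(n,g(one,nil)),g(n,g(one,nil))),mk(g(n,g(one,nil)),nil)), A := g(n,g(one,nil)), Y2 := nil, B := g(one,nil), P := g(n,g(one,nil)) }, so A := g(n,g(one,nil)).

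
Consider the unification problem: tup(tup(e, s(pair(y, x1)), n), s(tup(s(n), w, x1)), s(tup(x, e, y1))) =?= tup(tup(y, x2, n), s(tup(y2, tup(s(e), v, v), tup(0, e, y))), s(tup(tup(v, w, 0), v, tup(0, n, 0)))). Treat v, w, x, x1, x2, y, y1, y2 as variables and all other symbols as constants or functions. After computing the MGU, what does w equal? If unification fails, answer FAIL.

Decompose tup/3: tup(e, s(pair(y, x1)), n) =?= tup(y, x2, n),  s(tup(s(n), w, x1)) =?= s(tup(y2, tup(s(e), v, v), tup(0, e, y))),  s(tup(x, e, y1)) =?= s(tup(tup(v, w, 0), v, tup(0, n, 0))).
Decompose tup/3: e =?= y,  s(pair(y, x1)) =?= x2,  n =?= n.
Bind y := e; substituting into the 2 remaining equations that mention y gives: s(pair(e, x1)) =?= x2,  s(tup(s(n), w, x1)) =?= s(tup(y2, tup(s(e), v, v), tup(0, e, e))).
Bind x2 := s(pair(e, x1)); no other remaining equation mentions x2.
Delete trivial equation n =?= n.
Decompose s/1: tup(s(n), w, x1) =?= tup(y2, tup(s(e), v, v), tup(0, e, e)).
Decompose tup/3: s(n) =?= y2,  w =?= tup(s(e), v, v),  x1 =?= tup(0, e, e).
Bind y2 := s(n); no other remaining equation mentions y2.
Bind w := tup(s(e), v, v); substituting into the one remaining equation that mentions w gives: s(tup(x, e, y1)) =?= s(tup(tup(v, tup(s(e), v, v), 0), v, tup(0, n, 0))).
Bind x1 := tup(0, e, e); no other remaining equation mentions x1. Substituting into the earlier binding gives x2 := s(pair(e, tup(0, e, e))).
Decompose s/1: tup(x, e, y1) =?= tup(tup(v, tup(s(e), v, v), 0), v, tup(0, n, 0)).
Decompose tup/3: x =?= tup(v, tup(s(e), v, v), 0),  e =?= v,  y1 =?= tup(0, n, 0).
Bind x := tup(v, tup(s(e), v, v), 0); no other remaining equation mentions x.
Bind v := e; no other remaining equation mentions v. Substituting into the earlier bindings gives w := tup(s(e), e, e), x := tup(e, tup(s(e), e, e), 0).
Bind y1 := tup(0, n, 0).
MGU = { y ↦ e, x2 ↦ s(pair(e, tup(0, e, e))), y2 ↦ s(n), w ↦ tup(s(e), e, e), x1 ↦ tup(0, e, e), x ↦ tup(e, tup(s(e), e, e), 0), v ↦ e, y1 ↦ tup(0, n, 0) }, so w ↦ tup(s(e), e, e).

tup(s(e), e, e)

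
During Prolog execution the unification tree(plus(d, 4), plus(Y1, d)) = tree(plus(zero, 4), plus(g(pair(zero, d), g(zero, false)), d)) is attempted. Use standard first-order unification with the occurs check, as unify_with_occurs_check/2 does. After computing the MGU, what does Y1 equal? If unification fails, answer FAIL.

FAIL

Decompose tree/2: plus(d, 4) = plus(zero, 4),  plus(Y1, d) = plus(g(pair(zero, d), g(zero, false)), d).
Decompose plus/2: d = zero,  4 = 4.
Clash: constants d and zero differ; no unifier exists.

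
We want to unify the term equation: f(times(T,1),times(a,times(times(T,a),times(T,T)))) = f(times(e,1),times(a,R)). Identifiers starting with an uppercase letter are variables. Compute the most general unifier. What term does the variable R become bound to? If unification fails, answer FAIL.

Decompose f/2: times(T,1) = times(e,1),  times(a,times(times(T,a),times(T,T))) = times(a,R).
Decompose times/2: T = e,  1 = 1.
Bind T := e; substituting into the one remaining equation that mentions T gives: times(a,times(times(e,a),times(e,e))) = times(a,R).
Delete trivial equation 1 = 1.
Decompose times/2: a = a,  times(times(e,a),times(e,e)) = R.
Delete trivial equation a = a.
Bind R := times(times(e,a),times(e,e)).
MGU = { T -> e, R -> times(times(e,a),times(e,e)) }, so R -> times(times(e,a),times(e,e)).

times(times(e,a),times(e,e))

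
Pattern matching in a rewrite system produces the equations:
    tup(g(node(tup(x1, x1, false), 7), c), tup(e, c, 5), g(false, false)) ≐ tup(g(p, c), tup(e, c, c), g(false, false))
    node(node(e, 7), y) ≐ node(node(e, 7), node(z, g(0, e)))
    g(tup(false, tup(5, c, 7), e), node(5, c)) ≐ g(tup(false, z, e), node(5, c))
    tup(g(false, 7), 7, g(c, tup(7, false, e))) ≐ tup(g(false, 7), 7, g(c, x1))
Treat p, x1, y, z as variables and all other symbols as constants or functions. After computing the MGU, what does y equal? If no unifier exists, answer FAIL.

Decompose tup/3: g(node(tup(x1, x1, false), 7), c) ≐ g(p, c),  tup(e, c, 5) ≐ tup(e, c, c),  g(false, false) ≐ g(false, false).
Decompose g/2: node(tup(x1, x1, false), 7) ≐ p,  c ≐ c.
Bind p := node(tup(x1, x1, false), 7); no other remaining equation mentions p.
Delete trivial equation c ≐ c.
Decompose tup/3: e ≐ e,  c ≐ c,  5 ≐ c.
Delete trivial equation e ≐ e.
Delete trivial equation c ≐ c.
Clash: constants 5 and c differ; no unifier exists.

FAIL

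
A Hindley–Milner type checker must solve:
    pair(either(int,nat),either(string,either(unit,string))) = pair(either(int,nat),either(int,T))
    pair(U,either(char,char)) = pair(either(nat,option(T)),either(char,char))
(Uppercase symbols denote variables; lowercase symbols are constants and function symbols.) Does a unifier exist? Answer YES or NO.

NO

Decompose pair/2: either(int,nat) = either(int,nat),  either(string,either(unit,string)) = either(int,T).
Delete trivial equation either(int,nat) = either(int,nat).
Decompose either/2: string = int,  either(unit,string) = T.
Clash: constants string and int differ; no unifier exists.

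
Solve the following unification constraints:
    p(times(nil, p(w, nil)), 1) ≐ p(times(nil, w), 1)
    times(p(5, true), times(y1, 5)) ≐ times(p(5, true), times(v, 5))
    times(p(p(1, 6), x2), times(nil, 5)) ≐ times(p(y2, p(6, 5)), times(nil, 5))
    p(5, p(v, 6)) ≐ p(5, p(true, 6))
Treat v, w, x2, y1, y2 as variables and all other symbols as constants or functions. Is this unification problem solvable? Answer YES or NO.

NO

Decompose p/2: times(nil, p(w, nil)) ≐ times(nil, w),  1 ≐ 1.
Decompose times/2: nil ≐ nil,  p(w, nil) ≐ w.
Delete trivial equation nil ≐ nil.
Occurs check fails: w occurs in p(w, nil); the equation w ≐ p(w, nil) has no finite solution.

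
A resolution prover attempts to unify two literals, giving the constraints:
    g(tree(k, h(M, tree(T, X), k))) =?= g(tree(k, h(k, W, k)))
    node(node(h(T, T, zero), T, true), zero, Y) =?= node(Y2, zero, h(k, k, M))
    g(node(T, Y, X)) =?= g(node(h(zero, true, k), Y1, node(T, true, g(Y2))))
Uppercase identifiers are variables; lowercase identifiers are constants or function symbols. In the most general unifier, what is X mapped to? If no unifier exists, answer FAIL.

node(h(zero, true, k), true, g(node(h(h(zero, true, k), h(zero, true, k), zero), h(zero, true, k), true)))

Decompose g/1: tree(k, h(M, tree(T, X), k)) =?= tree(k, h(k, W, k)).
Decompose tree/2: k =?= k,  h(M, tree(T, X), k) =?= h(k, W, k).
Delete trivial equation k =?= k.
Decompose h/3: M =?= k,  tree(T, X) =?= W,  k =?= k.
Bind M := k; substituting into the one remaining equation that mentions M gives: node(node(h(T, T, zero), T, true), zero, Y) =?= node(Y2, zero, h(k, k, k)).
Bind W := tree(T, X); no other remaining equation mentions W.
Delete trivial equation k =?= k.
Decompose node/3: node(h(T, T, zero), T, true) =?= Y2,  zero =?= zero,  Y =?= h(k, k, k).
Bind Y2 := node(h(T, T, zero), T, true); substituting into the one remaining equation that mentions Y2 gives: g(node(T, Y, X)) =?= g(node(h(zero, true, k), Y1, node(T, true, g(node(h(T, T, zero), T, true))))).
Delete trivial equation zero =?= zero.
Bind Y := h(k, k, k); substituting into the remaining equation gives: g(node(T, h(k, k, k), X)) =?= g(node(h(zero, true, k), Y1, node(T, true, g(node(h(T, T, zero), T, true))))).
Decompose g/1: node(T, h(k, k, k), X) =?= node(h(zero, true, k), Y1, node(T, true, g(node(h(T, T, zero), T, true)))).
Decompose node/3: T =?= h(zero, true, k),  h(k, k, k) =?= Y1,  X =?= node(T, true, g(node(h(T, T, zero), T, true))).
Bind T := h(zero, true, k); substituting into the one remaining equation that mentions T gives: X =?= node(h(zero, true, k), true, g(node(h(h(zero, true, k), h(zero, true, k), zero), h(zero, true, k), true))). Substituting into the earlier bindings gives W := tree(h(zero, true, k), X), Y2 := node(h(h(zero, true, k), h(zero, true, k), zero), h(zero, true, k), true).
Bind Y1 := h(k, k, k); no other remaining equation mentions Y1.
Bind X := node(h(zero, true, k), true, g(node(h(h(zero, true, k), h(zero, true, k), zero), h(zero, true, k), true))). Substituting into the earlier binding gives W := tree(h(zero, true, k), node(h(zero, true, k), true, g(node(h(h(zero, true, k), h(zero, true, k), zero), h(zero, true, k), true)))).
MGU = { M -> k, W -> tree(h(zero, true, k), node(h(zero, true, k), true, g(node(h(h(zero, true, k), h(zero, true, k), zero), h(zero, true, k), true)))), Y2 -> node(h(h(zero, true, k), h(zero, true, k), zero), h(zero, true, k), true), Y -> h(k, k, k), T -> h(zero, true, k), Y1 -> h(k, k, k), X -> node(h(zero, true, k), true, g(node(h(h(zero, true, k), h(zero, true, k), zero), h(zero, true, k), true))) }, so X -> node(h(zero, true, k), true, g(node(h(h(zero, true, k), h(zero, true, k), zero), h(zero, true, k), true))).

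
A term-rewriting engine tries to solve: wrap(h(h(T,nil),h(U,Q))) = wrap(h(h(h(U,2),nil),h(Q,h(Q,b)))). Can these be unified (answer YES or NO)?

Decompose wrap/1: h(h(T,nil),h(U,Q)) = h(h(h(U,2),nil),h(Q,h(Q,b))).
Decompose h/2: h(T,nil) = h(h(U,2),nil),  h(U,Q) = h(Q,h(Q,b)).
Decompose h/2: T = h(U,2),  nil = nil.
Bind T := h(U,2); no other remaining equation mentions T.
Delete trivial equation nil = nil.
Decompose h/2: U = Q,  Q = h(Q,b).
Bind U := Q; no other remaining equation mentions U. Substituting into the earlier binding gives T := h(Q,2).
Occurs check fails: Q occurs in h(Q,b); the equation Q = h(Q,b) has no finite solution.

NO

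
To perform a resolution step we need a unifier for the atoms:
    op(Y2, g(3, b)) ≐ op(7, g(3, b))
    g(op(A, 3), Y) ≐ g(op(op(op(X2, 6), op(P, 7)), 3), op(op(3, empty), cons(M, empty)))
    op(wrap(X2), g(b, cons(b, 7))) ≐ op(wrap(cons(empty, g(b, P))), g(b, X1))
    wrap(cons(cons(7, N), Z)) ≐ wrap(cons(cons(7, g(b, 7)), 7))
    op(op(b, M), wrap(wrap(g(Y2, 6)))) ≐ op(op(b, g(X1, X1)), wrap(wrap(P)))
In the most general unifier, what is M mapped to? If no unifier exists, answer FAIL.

g(cons(b, 7), cons(b, 7))

Decompose op/2: Y2 ≐ 7,  g(3, b) ≐ g(3, b).
Bind Y2 := 7; substituting into the one remaining equation that mentions Y2 gives: op(op(b, M), wrap(wrap(g(7, 6)))) ≐ op(op(b, g(X1, X1)), wrap(wrap(P))).
Delete trivial equation g(3, b) ≐ g(3, b).
Decompose g/2: op(A, 3) ≐ op(op(op(X2, 6), op(P, 7)), 3),  Y ≐ op(op(3, empty), cons(M, empty)).
Decompose op/2: A ≐ op(op(X2, 6), op(P, 7)),  3 ≐ 3.
Bind A := op(op(X2, 6), op(P, 7)); no other remaining equation mentions A.
Delete trivial equation 3 ≐ 3.
Bind Y := op(op(3, empty), cons(M, empty)); no other remaining equation mentions Y.
Decompose op/2: wrap(X2) ≐ wrap(cons(empty, g(b, P))),  g(b, cons(b, 7)) ≐ g(b, X1).
Decompose wrap/1: X2 ≐ cons(empty, g(b, P)).
Bind X2 := cons(empty, g(b, P)); no other remaining equation mentions X2. Substituting into the earlier binding gives A := op(op(cons(empty, g(b, P)), 6), op(P, 7)).
Decompose g/2: b ≐ b,  cons(b, 7) ≐ X1.
Delete trivial equation b ≐ b.
Bind X1 := cons(b, 7); substituting into the one remaining equation that mentions X1 gives: op(op(b, M), wrap(wrap(g(7, 6)))) ≐ op(op(b, g(cons(b, 7), cons(b, 7))), wrap(wrap(P))).
Decompose wrap/1: cons(cons(7, N), Z) ≐ cons(cons(7, g(b, 7)), 7).
Decompose cons/2: cons(7, N) ≐ cons(7, g(b, 7)),  Z ≐ 7.
Decompose cons/2: 7 ≐ 7,  N ≐ g(b, 7).
Delete trivial equation 7 ≐ 7.
Bind N := g(b, 7); no other remaining equation mentions N.
Bind Z := 7; no other remaining equation mentions Z.
Decompose op/2: op(b, M) ≐ op(b, g(cons(b, 7), cons(b, 7))),  wrap(wrap(g(7, 6))) ≐ wrap(wrap(P)).
Decompose op/2: b ≐ b,  M ≐ g(cons(b, 7), cons(b, 7)).
Delete trivial equation b ≐ b.
Bind M := g(cons(b, 7), cons(b, 7)); no other remaining equation mentions M. Substituting into the earlier binding gives Y := op(op(3, empty), cons(g(cons(b, 7), cons(b, 7)), empty)).
Decompose wrap/1: wrap(g(7, 6)) ≐ wrap(P).
Decompose wrap/1: g(7, 6) ≐ P.
Bind P := g(7, 6). Substituting into the earlier bindings gives A := op(op(cons(empty, g(b, g(7, 6))), 6), op(g(7, 6), 7)), X2 := cons(empty, g(b, g(7, 6))).
MGU = { Y2 := 7, A := op(op(cons(empty, g(b, g(7, 6))), 6), op(g(7, 6), 7)), Y := op(op(3, empty), cons(g(cons(b, 7), cons(b, 7)), empty)), X2 := cons(empty, g(b, g(7, 6))), X1 := cons(b, 7), N := g(b, 7), Z := 7, M := g(cons(b, 7), cons(b, 7)), P := g(7, 6) }, so M := g(cons(b, 7), cons(b, 7)).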